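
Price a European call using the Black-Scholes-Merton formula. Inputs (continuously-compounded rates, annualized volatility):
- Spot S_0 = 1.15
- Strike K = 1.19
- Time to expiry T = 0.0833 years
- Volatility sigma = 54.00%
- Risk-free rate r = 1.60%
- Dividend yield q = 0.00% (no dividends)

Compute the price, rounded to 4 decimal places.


d1 = (ln(S/K) + (r - q + 0.5*sigma^2) * T) / (sigma * sqrt(T)) = -0.13290327
d2 = d1 - sigma * sqrt(T) = -0.28875666
exp(-rT) = 0.99866809; exp(-qT) = 1.00000000
C = S_0 * exp(-qT) * N(d1) - K * exp(-rT) * N(d2)
N(d1) = 0.44713494; N(d2) = 0.38638380
C = 1.1500 * 1.00000000 * 0.44713494 - 1.1900 * 0.99866809 * 0.38638380 = 0.0550

Answer: Price = 0.0550


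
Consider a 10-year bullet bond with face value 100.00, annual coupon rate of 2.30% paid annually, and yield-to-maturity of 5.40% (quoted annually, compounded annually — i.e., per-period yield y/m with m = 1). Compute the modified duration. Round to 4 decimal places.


Answer: Modified duration = 8.4224

Derivation:
Coupon per period c = face * coupon_rate / m = 2.300000
Periods per year m = 1; per-period yield y/m = 0.054000
Number of cashflows N = 10
Cashflows (t years, CF_t, discount factor 1/(1+y/m)^(m*t), PV):
  t = 1.0000: CF_t = 2.300000, DF = 0.948767, PV = 2.182163
  t = 2.0000: CF_t = 2.300000, DF = 0.900158, PV = 2.070364
  t = 3.0000: CF_t = 2.300000, DF = 0.854040, PV = 1.964292
  t = 4.0000: CF_t = 2.300000, DF = 0.810285, PV = 1.863654
  t = 5.0000: CF_t = 2.300000, DF = 0.768771, PV = 1.768173
  t = 6.0000: CF_t = 2.300000, DF = 0.729384, PV = 1.677584
  t = 7.0000: CF_t = 2.300000, DF = 0.692015, PV = 1.591635
  t = 8.0000: CF_t = 2.300000, DF = 0.656561, PV = 1.510090
  t = 9.0000: CF_t = 2.300000, DF = 0.622923, PV = 1.432723
  t = 10.0000: CF_t = 102.300000, DF = 0.591009, PV = 60.460192
Price P = sum_t PV_t = 76.520871
First compute Macaulay numerator sum_t t * PV_t:
  t * PV_t at t = 1.0000: 2.182163
  t * PV_t at t = 2.0000: 4.140727
  t * PV_t at t = 3.0000: 5.892875
  t * PV_t at t = 4.0000: 7.454618
  t * PV_t at t = 5.0000: 8.840866
  t * PV_t at t = 6.0000: 10.065502
  t * PV_t at t = 7.0000: 11.141447
  t * PV_t at t = 8.0000: 12.080723
  t * PV_t at t = 9.0000: 12.894510
  t * PV_t at t = 10.0000: 604.601924
Macaulay duration D = 679.295355 / 76.520871 = 8.877256
Modified duration = D / (1 + y/m) = 8.877256 / (1 + 0.054000) = 8.422444


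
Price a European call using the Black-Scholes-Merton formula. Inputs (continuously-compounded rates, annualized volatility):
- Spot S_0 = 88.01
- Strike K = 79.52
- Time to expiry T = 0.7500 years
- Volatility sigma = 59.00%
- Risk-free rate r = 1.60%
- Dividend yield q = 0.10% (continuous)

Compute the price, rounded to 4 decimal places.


d1 = (ln(S/K) + (r - q + 0.5*sigma^2) * T) / (sigma * sqrt(T)) = 0.47602898
d2 = d1 - sigma * sqrt(T) = -0.03492601
exp(-rT) = 0.98807171; exp(-qT) = 0.99925028
C = S_0 * exp(-qT) * N(d1) - K * exp(-rT) * N(d2)
N(d1) = 0.68297313; N(d2) = 0.48606937
C = 88.0100 * 0.99925028 * 0.68297313 - 79.5200 * 0.98807171 * 0.48606937 = 21.8722

Answer: Price = 21.8722


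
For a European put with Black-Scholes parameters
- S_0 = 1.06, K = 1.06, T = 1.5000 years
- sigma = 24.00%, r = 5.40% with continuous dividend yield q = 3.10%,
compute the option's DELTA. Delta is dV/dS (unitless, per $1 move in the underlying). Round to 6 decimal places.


Answer: Delta = -0.377777

Derivation:
d1 = 0.2643407681; d2 = -0.0295980011
phi(d1) = 0.3852447031; exp(-qT) = 0.9545645606; exp(-rT) = 0.9221936914
N(-d1) = 0.3957586744
Delta = -exp(-qT) * N(-d1) = -0.9545645606 * 0.3957586744 = -0.377777


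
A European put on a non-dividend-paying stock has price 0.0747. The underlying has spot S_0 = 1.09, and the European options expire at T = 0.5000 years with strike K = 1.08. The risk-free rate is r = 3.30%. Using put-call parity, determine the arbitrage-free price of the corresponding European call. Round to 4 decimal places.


Put-call parity: C - P = S_0 * exp(-qT) - K * exp(-rT).
S_0 * exp(-qT) = 1.0900 * 1.00000000 = 1.09000000
K * exp(-rT) = 1.0800 * 0.98363538 = 1.06232621
C = P + S*exp(-qT) - K*exp(-rT)
C = 0.0747 + 1.09000000 - 1.06232621 = 0.1024

Answer: Call price = 0.1024


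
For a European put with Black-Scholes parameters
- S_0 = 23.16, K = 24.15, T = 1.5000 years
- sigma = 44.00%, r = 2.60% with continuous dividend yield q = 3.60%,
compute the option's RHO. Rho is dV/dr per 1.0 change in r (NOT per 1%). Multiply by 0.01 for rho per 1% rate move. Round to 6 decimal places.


Answer: Rho = -22.511574

Derivation:
d1 = 0.1639344626; d2 = -0.3749532808
phi(d1) = 0.3936174473; exp(-qT) = 0.9474321065; exp(-rT) = 0.9617507091
N(-d2) = 0.6461523938
Rho = -K*T*exp(-rT)*N(-d2) = -24.1500 * 1.5000 * 0.9617507091 * 0.6461523938 = -22.511574


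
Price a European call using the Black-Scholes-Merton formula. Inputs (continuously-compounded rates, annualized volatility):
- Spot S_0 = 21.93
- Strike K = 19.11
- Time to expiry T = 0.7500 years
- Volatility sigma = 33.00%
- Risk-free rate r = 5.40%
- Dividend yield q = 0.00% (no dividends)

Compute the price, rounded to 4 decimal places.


Answer: Price = 4.5042

Derivation:
d1 = (ln(S/K) + (r - q + 0.5*sigma^2) * T) / (sigma * sqrt(T)) = 0.76623585
d2 = d1 - sigma * sqrt(T) = 0.48044746
exp(-rT) = 0.96030916; exp(-qT) = 1.00000000
C = S_0 * exp(-qT) * N(d1) - K * exp(-rT) * N(d2)
N(d1) = 0.77823201; N(d2) = 0.68454537
C = 21.9300 * 1.00000000 * 0.77823201 - 19.1100 * 0.96030916 * 0.68454537 = 4.5042


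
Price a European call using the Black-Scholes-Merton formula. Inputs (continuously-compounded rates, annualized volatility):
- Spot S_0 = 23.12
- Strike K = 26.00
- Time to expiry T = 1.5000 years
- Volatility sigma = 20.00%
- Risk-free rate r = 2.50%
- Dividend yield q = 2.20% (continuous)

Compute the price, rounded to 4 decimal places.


Answer: Price = 1.2137

Derivation:
d1 = (ln(S/K) + (r - q + 0.5*sigma^2) * T) / (sigma * sqrt(T)) = -0.33843169
d2 = d1 - sigma * sqrt(T) = -0.58338066
exp(-rT) = 0.96319442; exp(-qT) = 0.96753856
C = S_0 * exp(-qT) * N(d1) - K * exp(-rT) * N(d2)
N(d1) = 0.36751895; N(d2) = 0.27981854
C = 23.1200 * 0.96753856 * 0.36751895 - 26.0000 * 0.96319442 * 0.27981854 = 1.2137


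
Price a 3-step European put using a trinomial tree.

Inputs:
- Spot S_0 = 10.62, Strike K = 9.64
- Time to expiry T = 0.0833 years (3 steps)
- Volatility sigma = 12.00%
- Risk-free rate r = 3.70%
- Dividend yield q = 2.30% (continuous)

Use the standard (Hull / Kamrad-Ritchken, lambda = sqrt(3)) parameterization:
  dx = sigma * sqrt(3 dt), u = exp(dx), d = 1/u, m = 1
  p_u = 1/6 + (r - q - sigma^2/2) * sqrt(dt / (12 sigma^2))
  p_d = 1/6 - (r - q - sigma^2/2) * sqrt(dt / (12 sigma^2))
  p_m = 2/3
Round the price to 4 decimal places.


Answer: Price = V(0,0) = 0.0003

Derivation:
dt = T/N = 0.027767; dx = sigma*sqrt(3*dt) = 0.034634
u = exp(dx) = 1.035241; d = 1/u = 0.965959
p_u = 0.169392, p_m = 0.666667, p_d = 0.163941
Discount per step: exp(-r*dt) = 0.998973
Stock lattice S(k, j) with j the centered position index:
  k=0: S(0,+0) = 10.6200
  k=1: S(1,-1) = 10.2585; S(1,+0) = 10.6200; S(1,+1) = 10.9943
  k=2: S(2,-2) = 9.9093; S(2,-1) = 10.2585; S(2,+0) = 10.6200; S(2,+1) = 10.9943; S(2,+2) = 11.3817
  k=3: S(3,-3) = 9.5719; S(3,-2) = 9.9093; S(3,-1) = 10.2585; S(3,+0) = 10.6200; S(3,+1) = 10.9943; S(3,+2) = 11.3817; S(3,+3) = 11.7828
Terminal payoffs V(N, j) = max(K - S_T, 0):
  V(3,-3) = 0.068052; V(3,-2) = 0.000000; V(3,-1) = 0.000000; V(3,+0) = 0.000000; V(3,+1) = 0.000000; V(3,+2) = 0.000000; V(3,+3) = 0.000000
Backward induction: V(k, j) = exp(-r*dt) * [p_u * V(k+1, j+1) + p_m * V(k+1, j) + p_d * V(k+1, j-1)]
  V(2,-2) = exp(-r*dt) * [p_u*0.000000 + p_m*0.000000 + p_d*0.068052] = 0.011145
  V(2,-1) = exp(-r*dt) * [p_u*0.000000 + p_m*0.000000 + p_d*0.000000] = 0.000000
  V(2,+0) = exp(-r*dt) * [p_u*0.000000 + p_m*0.000000 + p_d*0.000000] = 0.000000
  V(2,+1) = exp(-r*dt) * [p_u*0.000000 + p_m*0.000000 + p_d*0.000000] = 0.000000
  V(2,+2) = exp(-r*dt) * [p_u*0.000000 + p_m*0.000000 + p_d*0.000000] = 0.000000
  V(1,-1) = exp(-r*dt) * [p_u*0.000000 + p_m*0.000000 + p_d*0.011145] = 0.001825
  V(1,+0) = exp(-r*dt) * [p_u*0.000000 + p_m*0.000000 + p_d*0.000000] = 0.000000
  V(1,+1) = exp(-r*dt) * [p_u*0.000000 + p_m*0.000000 + p_d*0.000000] = 0.000000
  V(0,+0) = exp(-r*dt) * [p_u*0.000000 + p_m*0.000000 + p_d*0.001825] = 0.000299


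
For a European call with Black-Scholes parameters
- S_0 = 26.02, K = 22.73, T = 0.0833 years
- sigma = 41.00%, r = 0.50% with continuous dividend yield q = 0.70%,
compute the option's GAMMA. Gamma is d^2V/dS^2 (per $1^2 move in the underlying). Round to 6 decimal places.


Answer: Gamma = 0.063021

Derivation:
d1 = 1.2001254296; d2 = 1.0817922981
phi(d1) = 0.1941568276; exp(-qT) = 0.9994170700; exp(-rT) = 0.9995835867
Gamma = exp(-qT) * phi(d1) / (S * sigma * sqrt(T)) = 0.9994170700 * 0.1941568276 / (26.0200 * 0.4100 * 0.2886173938) = 0.063021


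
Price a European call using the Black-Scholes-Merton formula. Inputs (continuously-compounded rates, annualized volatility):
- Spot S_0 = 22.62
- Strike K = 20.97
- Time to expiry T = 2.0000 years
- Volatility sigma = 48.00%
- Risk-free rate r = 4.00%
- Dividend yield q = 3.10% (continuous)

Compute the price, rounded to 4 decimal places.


Answer: Price = 6.3967

Derivation:
d1 = (ln(S/K) + (r - q + 0.5*sigma^2) * T) / (sigma * sqrt(T)) = 0.47750571
d2 = d1 - sigma * sqrt(T) = -0.20131680
exp(-rT) = 0.92311635; exp(-qT) = 0.93988289
C = S_0 * exp(-qT) * N(d1) - K * exp(-rT) * N(d2)
N(d1) = 0.68349897; N(d2) = 0.42022543
C = 22.6200 * 0.93988289 * 0.68349897 - 20.9700 * 0.92311635 * 0.42022543 = 6.3967


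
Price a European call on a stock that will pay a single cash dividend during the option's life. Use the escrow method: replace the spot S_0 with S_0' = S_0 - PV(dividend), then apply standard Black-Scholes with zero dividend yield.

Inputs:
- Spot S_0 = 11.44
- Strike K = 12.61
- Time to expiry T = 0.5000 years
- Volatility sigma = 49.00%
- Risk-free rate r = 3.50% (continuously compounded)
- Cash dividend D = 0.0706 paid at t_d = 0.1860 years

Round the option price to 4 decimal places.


Answer: Price = 1.1729

Derivation:
PV(D) = D * exp(-r * t_d) = 0.0706 * 0.99351114 = 0.07014189
S_0' = S_0 - PV(D) = 11.4400 - 0.07014189 = 11.36985811
d1 = (ln(S_0'/K) + (r + sigma^2/2)*T) / (sigma*sqrt(T)) = -0.07503794
d2 = d1 - sigma*sqrt(T) = -0.42152027
exp(-rT) = 0.98265224
N(d1) = 0.47009226; N(d2) = 0.33668761
C = S_0' * N(d1) - K * exp(-rT) * N(d2) = 11.36985811 * 0.47009226 - 12.6100 * 0.98265224 * 0.33668761 = 1.1729


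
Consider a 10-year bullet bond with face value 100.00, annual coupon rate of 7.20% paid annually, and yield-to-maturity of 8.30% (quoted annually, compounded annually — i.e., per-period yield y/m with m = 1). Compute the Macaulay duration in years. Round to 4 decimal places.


Coupon per period c = face * coupon_rate / m = 7.200000
Periods per year m = 1; per-period yield y/m = 0.083000
Number of cashflows N = 10
Cashflows (t years, CF_t, discount factor 1/(1+y/m)^(m*t), PV):
  t = 1.0000: CF_t = 7.200000, DF = 0.923361, PV = 6.648199
  t = 2.0000: CF_t = 7.200000, DF = 0.852596, PV = 6.138688
  t = 3.0000: CF_t = 7.200000, DF = 0.787254, PV = 5.668226
  t = 4.0000: CF_t = 7.200000, DF = 0.726919, PV = 5.233819
  t = 5.0000: CF_t = 7.200000, DF = 0.671209, PV = 4.832704
  t = 6.0000: CF_t = 7.200000, DF = 0.619768, PV = 4.462331
  t = 7.0000: CF_t = 7.200000, DF = 0.572270, PV = 4.120342
  t = 8.0000: CF_t = 7.200000, DF = 0.528412, PV = 3.804564
  t = 9.0000: CF_t = 7.200000, DF = 0.487915, PV = 3.512986
  t = 10.0000: CF_t = 107.200000, DF = 0.450521, PV = 48.295895
Price P = sum_t PV_t = 92.717754
Macaulay numerator sum_t t * PV_t:
  t * PV_t at t = 1.0000: 6.648199
  t * PV_t at t = 2.0000: 12.277377
  t * PV_t at t = 3.0000: 17.004677
  t * PV_t at t = 4.0000: 20.935275
  t * PV_t at t = 5.0000: 24.163521
  t * PV_t at t = 6.0000: 26.773984
  t * PV_t at t = 7.0000: 28.842396
  t * PV_t at t = 8.0000: 30.436508
  t * PV_t at t = 9.0000: 31.616872
  t * PV_t at t = 10.0000: 482.958951
Macaulay duration D = (sum_t t * PV_t) / P = 681.657760 / 92.717754 = 7.351966

Answer: Macaulay duration = 7.3520 years


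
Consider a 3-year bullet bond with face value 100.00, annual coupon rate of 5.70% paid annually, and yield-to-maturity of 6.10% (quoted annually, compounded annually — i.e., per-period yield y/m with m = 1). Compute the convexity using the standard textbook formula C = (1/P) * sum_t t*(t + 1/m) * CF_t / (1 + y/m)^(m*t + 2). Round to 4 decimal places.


Answer: Convexity = 9.9047

Derivation:
Coupon per period c = face * coupon_rate / m = 5.700000
Periods per year m = 1; per-period yield y/m = 0.061000
Number of cashflows N = 3
Cashflows (t years, CF_t, discount factor 1/(1+y/m)^(m*t), PV):
  t = 1.0000: CF_t = 5.700000, DF = 0.942507, PV = 5.372290
  t = 2.0000: CF_t = 5.700000, DF = 0.888320, PV = 5.063422
  t = 3.0000: CF_t = 105.700000, DF = 0.837247, PV = 88.497058
Price P = sum_t PV_t = 98.932770
Convexity numerator sum_t t*(t + 1/m) * CF_t / (1+y/m)^(m*t + 2):
  t = 1.0000: term = 9.544621
  t = 2.0000: term = 26.987619
  t = 3.0000: term = 943.364032
Convexity = (1/P) * sum = 979.896273 / 98.932770 = 9.904668


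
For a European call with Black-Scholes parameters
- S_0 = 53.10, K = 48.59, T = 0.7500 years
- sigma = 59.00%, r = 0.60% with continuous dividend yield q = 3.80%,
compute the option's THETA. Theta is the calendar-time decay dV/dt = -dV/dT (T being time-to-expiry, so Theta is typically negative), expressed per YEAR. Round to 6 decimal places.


Answer: Theta = -5.377001

Derivation:
d1 = 0.3822189514; d2 = -0.1287360368
phi(d1) = 0.3708401408; exp(-qT) = 0.9719022941; exp(-rT) = 0.9955101098
Theta = -S*exp(-qT)*phi(d1)*sigma/(2*sqrt(T)) - r*K*exp(-rT)*N(d2) + q*S*exp(-qT)*N(d1)
N(d1) = 0.6488505171; N(d2) = 0.4487832597; sqrt(T) = 0.8660254038
Term 1 = -53.1000 * 0.9719022941 * 0.3708401408 * 0.5900 / (2 * 0.8660254038) = -6.5192141870
Term 2 = -0.0060 * 48.5900 * 0.9955101098 * 0.4487832597 = -0.1302508221
Term 3 = 0.0380 * 53.1000 * 0.9719022941 * 0.6488505171 = 1.2724636358
Theta = -6.5192141870 + (-0.1302508221) + (1.2724636358) = -5.377001


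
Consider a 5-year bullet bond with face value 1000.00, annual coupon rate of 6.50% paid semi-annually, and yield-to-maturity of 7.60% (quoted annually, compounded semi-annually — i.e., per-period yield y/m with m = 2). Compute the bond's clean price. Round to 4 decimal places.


Coupon per period c = face * coupon_rate / m = 32.500000
Periods per year m = 2; per-period yield y/m = 0.038000
Number of cashflows N = 10
Cashflows (t years, CF_t, discount factor 1/(1+y/m)^(m*t), PV):
  t = 0.5000: CF_t = 32.500000, DF = 0.963391, PV = 31.310212
  t = 1.0000: CF_t = 32.500000, DF = 0.928122, PV = 30.163981
  t = 1.5000: CF_t = 32.500000, DF = 0.894145, PV = 29.059712
  t = 2.0000: CF_t = 32.500000, DF = 0.861411, PV = 27.995869
  t = 2.5000: CF_t = 32.500000, DF = 0.829876, PV = 26.970972
  t = 3.0000: CF_t = 32.500000, DF = 0.799495, PV = 25.983595
  t = 3.5000: CF_t = 32.500000, DF = 0.770227, PV = 25.032365
  t = 4.0000: CF_t = 32.500000, DF = 0.742030, PV = 24.115959
  t = 4.5000: CF_t = 32.500000, DF = 0.714865, PV = 23.233101
  t = 5.0000: CF_t = 1032.500000, DF = 0.688694, PV = 711.076826
Price P = sum_t PV_t = 954.942591

Answer: Price = 954.9426


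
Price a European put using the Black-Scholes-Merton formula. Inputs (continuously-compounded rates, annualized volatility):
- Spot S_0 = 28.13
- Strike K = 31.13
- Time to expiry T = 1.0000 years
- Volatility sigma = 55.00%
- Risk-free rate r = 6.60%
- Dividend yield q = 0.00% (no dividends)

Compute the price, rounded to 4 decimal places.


Answer: Price = 6.7233

Derivation:
d1 = (ln(S/K) + (r - q + 0.5*sigma^2) * T) / (sigma * sqrt(T)) = 0.21075389
d2 = d1 - sigma * sqrt(T) = -0.33924611
exp(-rT) = 0.93613086; exp(-qT) = 1.00000000
P = K * exp(-rT) * N(-d2) - S_0 * exp(-qT) * N(-d1)
N(-d1) = 0.41653966; N(-d2) = 0.63278783
P = 31.1300 * 0.93613086 * 0.63278783 - 28.1300 * 1.00000000 * 0.41653966 = 6.7233


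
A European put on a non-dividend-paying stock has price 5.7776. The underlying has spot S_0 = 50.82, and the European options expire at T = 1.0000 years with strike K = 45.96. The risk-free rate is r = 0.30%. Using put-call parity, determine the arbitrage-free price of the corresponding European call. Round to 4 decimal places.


Answer: Call price = 10.7753

Derivation:
Put-call parity: C - P = S_0 * exp(-qT) - K * exp(-rT).
S_0 * exp(-qT) = 50.8200 * 1.00000000 = 50.82000000
K * exp(-rT) = 45.9600 * 0.99700450 = 45.82232661
C = P + S*exp(-qT) - K*exp(-rT)
C = 5.7776 + 50.82000000 - 45.82232661 = 10.7753


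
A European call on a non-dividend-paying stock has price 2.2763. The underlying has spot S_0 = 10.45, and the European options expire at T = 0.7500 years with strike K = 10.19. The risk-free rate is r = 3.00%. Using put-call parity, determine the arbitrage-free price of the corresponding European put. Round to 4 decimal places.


Answer: Put price = 1.7896

Derivation:
Put-call parity: C - P = S_0 * exp(-qT) - K * exp(-rT).
S_0 * exp(-qT) = 10.4500 * 1.00000000 = 10.45000000
K * exp(-rT) = 10.1900 * 0.97775124 = 9.96328511
P = C - S*exp(-qT) + K*exp(-rT)
P = 2.2763 - 10.45000000 + 9.96328511 = 1.7896


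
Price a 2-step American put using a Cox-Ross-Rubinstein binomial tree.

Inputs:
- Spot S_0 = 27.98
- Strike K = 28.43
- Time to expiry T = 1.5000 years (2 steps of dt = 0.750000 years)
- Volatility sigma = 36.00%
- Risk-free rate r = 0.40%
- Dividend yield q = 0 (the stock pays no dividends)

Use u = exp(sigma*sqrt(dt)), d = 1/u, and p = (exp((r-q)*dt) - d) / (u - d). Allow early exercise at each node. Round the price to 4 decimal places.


dt = T/N = 0.750000
u = exp(sigma*sqrt(dt)) = 1.365839; d = 1/u = 0.732151
p = (exp((r-q)*dt) - d) / (u - d) = 0.427424
Discount per step: exp(-r*dt) = 0.997004
Stock lattice S(k, i) with i counting down-moves:
  k=0: S(0,0) = 27.9800
  k=1: S(1,0) = 38.2162; S(1,1) = 20.4856
  k=2: S(2,0) = 52.1972; S(2,1) = 27.9800; S(2,2) = 14.9985
Terminal payoffs V(N, i) = max(K - S_T, 0):
  V(2,0) = 0.000000; V(2,1) = 0.450000; V(2,2) = 13.431478
Backward induction: V(k, i) = exp(-r*dt) * [p * V(k+1, i) + (1-p) * V(k+1, i+1)]; then take max(V_cont, immediate exercise) for American.
  V(1,0) = exp(-r*dt) * [p*0.000000 + (1-p)*0.450000] = 0.256887; exercise = 0.000000; V(1,0) = max -> 0.256887
  V(1,1) = exp(-r*dt) * [p*0.450000 + (1-p)*13.431478] = 7.859266; exercise = 7.944428; V(1,1) = max -> 7.944428
  V(0,0) = exp(-r*dt) * [p*0.256887 + (1-p)*7.944428] = 4.644632; exercise = 0.450000; V(0,0) = max -> 4.644632

Answer: Price = V(0,0) = 4.6446


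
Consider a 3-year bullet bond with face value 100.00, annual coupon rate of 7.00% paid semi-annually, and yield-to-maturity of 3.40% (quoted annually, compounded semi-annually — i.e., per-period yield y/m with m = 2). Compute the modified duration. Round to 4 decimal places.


Coupon per period c = face * coupon_rate / m = 3.500000
Periods per year m = 2; per-period yield y/m = 0.017000
Number of cashflows N = 6
Cashflows (t years, CF_t, discount factor 1/(1+y/m)^(m*t), PV):
  t = 0.5000: CF_t = 3.500000, DF = 0.983284, PV = 3.441495
  t = 1.0000: CF_t = 3.500000, DF = 0.966848, PV = 3.383967
  t = 1.5000: CF_t = 3.500000, DF = 0.950686, PV = 3.327401
  t = 2.0000: CF_t = 3.500000, DF = 0.934795, PV = 3.271781
  t = 2.5000: CF_t = 3.500000, DF = 0.919169, PV = 3.217091
  t = 3.0000: CF_t = 103.500000, DF = 0.903804, PV = 93.543719
Price P = sum_t PV_t = 110.185454
First compute Macaulay numerator sum_t t * PV_t:
  t * PV_t at t = 0.5000: 1.720747
  t * PV_t at t = 1.0000: 3.383967
  t * PV_t at t = 1.5000: 4.991102
  t * PV_t at t = 2.0000: 6.543562
  t * PV_t at t = 2.5000: 8.042726
  t * PV_t at t = 3.0000: 280.631157
Macaulay duration D = 305.313262 / 110.185454 = 2.770904
Modified duration = D / (1 + y/m) = 2.770904 / (1 + 0.017000) = 2.724586

Answer: Modified duration = 2.7246


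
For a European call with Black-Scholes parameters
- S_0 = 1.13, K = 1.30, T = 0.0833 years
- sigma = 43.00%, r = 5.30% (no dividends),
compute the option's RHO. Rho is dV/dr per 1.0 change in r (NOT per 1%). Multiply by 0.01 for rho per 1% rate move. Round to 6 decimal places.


Answer: Rho = 0.013358

Derivation:
d1 = -1.0316276721; d2 = -1.1557331515
phi(d1) = 0.2343202850; exp(-qT) = 1.0000000000; exp(-rT) = 0.9955948313
N(d2) = 0.1238951618
Rho = K*T*exp(-rT)*N(d2) = 1.3000 * 0.0833 * 0.9955948313 * 0.1238951618 = 0.013358


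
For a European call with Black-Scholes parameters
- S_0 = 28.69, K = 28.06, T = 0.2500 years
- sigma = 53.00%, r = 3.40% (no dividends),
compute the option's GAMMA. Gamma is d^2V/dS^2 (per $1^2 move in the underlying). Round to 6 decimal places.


Answer: Gamma = 0.050879

Derivation:
d1 = 0.2483624729; d2 = -0.0166375271
phi(d1) = 0.3868259255; exp(-qT) = 1.0000000000; exp(-rT) = 0.9915360229
Gamma = exp(-qT) * phi(d1) / (S * sigma * sqrt(T)) = 1.0000000000 * 0.3868259255 / (28.6900 * 0.5300 * 0.5000000000) = 0.050879


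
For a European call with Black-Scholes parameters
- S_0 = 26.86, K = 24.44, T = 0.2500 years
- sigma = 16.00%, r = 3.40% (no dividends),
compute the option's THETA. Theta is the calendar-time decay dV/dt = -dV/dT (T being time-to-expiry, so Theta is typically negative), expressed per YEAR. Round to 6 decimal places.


d1 = 1.3264632099; d2 = 1.2464632099
phi(d1) = 0.1655154298; exp(-qT) = 1.0000000000; exp(-rT) = 0.9915360229
Theta = -S*exp(-qT)*phi(d1)*sigma/(2*sqrt(T)) - r*K*exp(-rT)*N(d2) + q*S*exp(-qT)*N(d1)
N(d1) = 0.9076568433; N(d2) = 0.8937028061; sqrt(T) = 0.5000000000
Term 1 = -26.8600 * 1.0000000000 * 0.1655154298 * 0.1600 / (2 * 0.5000000000) = -0.7113191111
Term 2 = -0.0340 * 24.4400 * 0.9915360229 * 0.8937028061 = -0.7363456696
Term 3 = 0 (no dividend yield, q = 0)
Theta = -0.7113191111 + (-0.7363456696) + (0.0000000000) = -1.447665

Answer: Theta = -1.447665


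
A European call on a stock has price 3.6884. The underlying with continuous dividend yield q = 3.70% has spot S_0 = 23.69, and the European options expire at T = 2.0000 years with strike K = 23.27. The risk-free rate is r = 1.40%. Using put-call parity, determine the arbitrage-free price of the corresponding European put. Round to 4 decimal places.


Answer: Put price = 4.3156

Derivation:
Put-call parity: C - P = S_0 * exp(-qT) - K * exp(-rT).
S_0 * exp(-qT) = 23.6900 * 0.92867169 = 22.00023243
K * exp(-rT) = 23.2700 * 0.97238837 = 22.62747730
P = C - S*exp(-qT) + K*exp(-rT)
P = 3.6884 - 22.00023243 + 22.62747730 = 4.3156


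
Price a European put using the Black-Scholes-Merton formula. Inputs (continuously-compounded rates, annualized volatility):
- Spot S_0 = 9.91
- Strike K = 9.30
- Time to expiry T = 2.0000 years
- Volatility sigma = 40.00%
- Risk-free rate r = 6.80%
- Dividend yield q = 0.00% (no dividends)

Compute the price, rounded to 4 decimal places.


d1 = (ln(S/K) + (r - q + 0.5*sigma^2) * T) / (sigma * sqrt(T)) = 0.63556516
d2 = d1 - sigma * sqrt(T) = 0.06987974
exp(-rT) = 0.87284263; exp(-qT) = 1.00000000
P = K * exp(-rT) * N(-d2) - S_0 * exp(-qT) * N(-d1)
N(-d1) = 0.26252994; N(-d2) = 0.47214469
P = 9.3000 * 0.87284263 * 0.47214469 - 9.9100 * 1.00000000 * 0.26252994 = 1.2309

Answer: Price = 1.2309


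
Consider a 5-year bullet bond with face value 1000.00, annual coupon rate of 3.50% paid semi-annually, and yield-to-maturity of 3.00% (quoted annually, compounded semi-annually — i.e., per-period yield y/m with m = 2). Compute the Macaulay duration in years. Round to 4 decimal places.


Coupon per period c = face * coupon_rate / m = 17.500000
Periods per year m = 2; per-period yield y/m = 0.015000
Number of cashflows N = 10
Cashflows (t years, CF_t, discount factor 1/(1+y/m)^(m*t), PV):
  t = 0.5000: CF_t = 17.500000, DF = 0.985222, PV = 17.241379
  t = 1.0000: CF_t = 17.500000, DF = 0.970662, PV = 16.986581
  t = 1.5000: CF_t = 17.500000, DF = 0.956317, PV = 16.735547
  t = 2.0000: CF_t = 17.500000, DF = 0.942184, PV = 16.488224
  t = 2.5000: CF_t = 17.500000, DF = 0.928260, PV = 16.244556
  t = 3.0000: CF_t = 17.500000, DF = 0.914542, PV = 16.004488
  t = 3.5000: CF_t = 17.500000, DF = 0.901027, PV = 15.767969
  t = 4.0000: CF_t = 17.500000, DF = 0.887711, PV = 15.534945
  t = 4.5000: CF_t = 17.500000, DF = 0.874592, PV = 15.305364
  t = 5.0000: CF_t = 1017.500000, DF = 0.861667, PV = 876.746408
Price P = sum_t PV_t = 1023.055461
Macaulay numerator sum_t t * PV_t:
  t * PV_t at t = 0.5000: 8.620690
  t * PV_t at t = 1.0000: 16.986581
  t * PV_t at t = 1.5000: 25.103321
  t * PV_t at t = 2.0000: 32.976448
  t * PV_t at t = 2.5000: 40.611389
  t * PV_t at t = 3.0000: 48.013465
  t * PV_t at t = 3.5000: 55.187891
  t * PV_t at t = 4.0000: 62.139779
  t * PV_t at t = 4.5000: 68.874139
  t * PV_t at t = 5.0000: 4383.732041
Macaulay duration D = (sum_t t * PV_t) / P = 4742.245744 / 1023.055461 = 4.635375

Answer: Macaulay duration = 4.6354 years


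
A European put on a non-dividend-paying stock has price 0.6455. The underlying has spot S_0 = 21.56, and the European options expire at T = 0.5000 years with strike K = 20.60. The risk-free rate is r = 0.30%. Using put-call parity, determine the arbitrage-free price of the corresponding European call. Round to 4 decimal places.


Put-call parity: C - P = S_0 * exp(-qT) - K * exp(-rT).
S_0 * exp(-qT) = 21.5600 * 1.00000000 = 21.56000000
K * exp(-rT) = 20.6000 * 0.99850112 = 20.56912316
C = P + S*exp(-qT) - K*exp(-rT)
C = 0.6455 + 21.56000000 - 20.56912316 = 1.6364

Answer: Call price = 1.6364


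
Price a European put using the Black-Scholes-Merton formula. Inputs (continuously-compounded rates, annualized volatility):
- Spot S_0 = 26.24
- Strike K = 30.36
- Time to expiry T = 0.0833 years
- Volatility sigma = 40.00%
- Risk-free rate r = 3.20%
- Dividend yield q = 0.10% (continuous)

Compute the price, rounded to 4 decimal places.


d1 = (ln(S/K) + (r - q + 0.5*sigma^2) * T) / (sigma * sqrt(T)) = -1.18318136
d2 = d1 - sigma * sqrt(T) = -1.29862832
exp(-rT) = 0.99733795; exp(-qT) = 0.99991670
P = K * exp(-rT) * N(-d2) - S_0 * exp(-qT) * N(-d1)
N(-d1) = 0.88163136; N(-d2) = 0.90296424
P = 30.3600 * 0.99733795 * 0.90296424 - 26.2400 * 0.99991670 * 0.88163136 = 4.2089

Answer: Price = 4.2089


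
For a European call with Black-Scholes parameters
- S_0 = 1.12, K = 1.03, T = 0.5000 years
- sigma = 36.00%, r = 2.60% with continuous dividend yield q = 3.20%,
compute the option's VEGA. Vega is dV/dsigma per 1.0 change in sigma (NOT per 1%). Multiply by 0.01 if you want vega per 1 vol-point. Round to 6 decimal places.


Answer: Vega = 0.281674

Derivation:
d1 = 0.4445732875; d2 = 0.1900148462
phi(d1) = 0.3614031311; exp(-qT) = 0.9841273201; exp(-rT) = 0.9870841350
Vega = S * exp(-qT) * phi(d1) * sqrt(T) = 1.1200 * 0.9841273201 * 0.3614031311 * 0.7071067812 = 0.281674


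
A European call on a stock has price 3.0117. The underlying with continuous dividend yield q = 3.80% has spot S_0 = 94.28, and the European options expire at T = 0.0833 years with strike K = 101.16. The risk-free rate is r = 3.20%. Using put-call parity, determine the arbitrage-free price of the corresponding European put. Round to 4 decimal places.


Put-call parity: C - P = S_0 * exp(-qT) - K * exp(-rT).
S_0 * exp(-qT) = 94.2800 * 0.99683960 = 93.98203792
K * exp(-rT) = 101.1600 * 0.99733795 = 100.89070698
P = C - S*exp(-qT) + K*exp(-rT)
P = 3.0117 - 93.98203792 + 100.89070698 = 9.9204

Answer: Put price = 9.9204


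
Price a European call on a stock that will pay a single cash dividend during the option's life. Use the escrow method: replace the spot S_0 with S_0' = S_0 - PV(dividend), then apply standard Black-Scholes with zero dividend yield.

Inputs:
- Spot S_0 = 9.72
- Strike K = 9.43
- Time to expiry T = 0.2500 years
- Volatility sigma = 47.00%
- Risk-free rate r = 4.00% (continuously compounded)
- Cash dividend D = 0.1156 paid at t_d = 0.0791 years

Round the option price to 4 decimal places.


PV(D) = D * exp(-r * t_d) = 0.1156 * 0.99684100 = 0.11523482
S_0' = S_0 - PV(D) = 9.7200 - 0.11523482 = 9.60476518
d1 = (ln(S_0'/K) + (r + sigma^2/2)*T) / (sigma*sqrt(T)) = 0.23819469
d2 = d1 - sigma*sqrt(T) = 0.00319469
exp(-rT) = 0.99004983
N(d1) = 0.59413495; N(d2) = 0.50127449
C = S_0' * N(d1) - K * exp(-rT) * N(d2) = 9.60476518 * 0.59413495 - 9.4300 * 0.99004983 * 0.50127449 = 1.0265

Answer: Price = 1.0265


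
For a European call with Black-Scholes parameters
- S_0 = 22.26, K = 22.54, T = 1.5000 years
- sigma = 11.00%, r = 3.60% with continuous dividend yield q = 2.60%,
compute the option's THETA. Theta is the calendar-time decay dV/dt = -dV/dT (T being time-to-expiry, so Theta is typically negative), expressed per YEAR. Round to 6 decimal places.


d1 = 0.0859165003; d2 = -0.0488054356
phi(d1) = 0.3974725691; exp(-qT) = 0.9617507091; exp(-rT) = 0.9474321065
Theta = -S*exp(-qT)*phi(d1)*sigma/(2*sqrt(T)) - r*K*exp(-rT)*N(d2) + q*S*exp(-qT)*N(d1)
N(d1) = 0.5342336026; N(d2) = 0.4805371752; sqrt(T) = 1.2247448714
Term 1 = -22.2600 * 0.9617507091 * 0.3974725691 * 0.1100 / (2 * 1.2247448714) = -0.3821306711
Term 2 = -0.0360 * 22.5400 * 0.9474321065 * 0.4805371752 = -0.3694294399
Term 3 = 0.0260 * 22.2600 * 0.9617507091 * 0.5342336026 = 0.2973666253
Theta = -0.3821306711 + (-0.3694294399) + (0.2973666253) = -0.454193

Answer: Theta = -0.454193


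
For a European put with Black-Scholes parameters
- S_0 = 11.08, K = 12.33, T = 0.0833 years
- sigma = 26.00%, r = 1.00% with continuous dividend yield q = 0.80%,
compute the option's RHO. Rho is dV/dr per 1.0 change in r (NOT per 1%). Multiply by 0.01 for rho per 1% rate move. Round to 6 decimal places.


d1 = -1.3847384393; d2 = -1.4597789617
phi(d1) = 0.1529431790; exp(-qT) = 0.9993338220; exp(-rT) = 0.9991673468
N(-d2) = 0.9278245838
Rho = -K*T*exp(-rT)*N(-d2) = -12.3300 * 0.0833 * 0.9991673468 * 0.9278245838 = -0.952165

Answer: Rho = -0.952165


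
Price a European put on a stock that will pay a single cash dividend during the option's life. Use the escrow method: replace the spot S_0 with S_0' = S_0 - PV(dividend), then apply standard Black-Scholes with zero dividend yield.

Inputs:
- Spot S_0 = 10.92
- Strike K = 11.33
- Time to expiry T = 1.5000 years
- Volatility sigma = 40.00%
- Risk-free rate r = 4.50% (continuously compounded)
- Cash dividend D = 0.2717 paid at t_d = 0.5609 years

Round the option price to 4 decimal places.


Answer: Price = 2.0234

Derivation:
PV(D) = D * exp(-r * t_d) = 0.2717 * 0.97507538 = 0.26492798
S_0' = S_0 - PV(D) = 10.9200 - 0.26492798 = 10.65507202
d1 = (ln(S_0'/K) + (r + sigma^2/2)*T) / (sigma*sqrt(T)) = 0.25736370
d2 = d1 - sigma*sqrt(T) = -0.23253425
exp(-rT) = 0.93472772
N(-d1) = 0.39844901; N(-d2) = 0.59193845
P = K * exp(-rT) * N(-d2) - S_0' * N(-d1) = 11.3300 * 0.93472772 * 0.59193845 - 10.65507202 * 0.39844901 = 2.0234


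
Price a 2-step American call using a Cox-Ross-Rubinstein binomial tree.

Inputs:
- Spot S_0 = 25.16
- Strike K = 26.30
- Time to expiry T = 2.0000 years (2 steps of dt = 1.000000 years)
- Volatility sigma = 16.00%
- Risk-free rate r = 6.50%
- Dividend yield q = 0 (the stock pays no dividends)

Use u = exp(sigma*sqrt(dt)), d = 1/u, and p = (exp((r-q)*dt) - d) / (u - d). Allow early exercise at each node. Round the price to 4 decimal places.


Answer: Price = V(0,0) = 3.2816

Derivation:
dt = T/N = 1.000000
u = exp(sigma*sqrt(dt)) = 1.173511; d = 1/u = 0.852144
p = (exp((r-q)*dt) - d) / (u - d) = 0.669064
Discount per step: exp(-r*dt) = 0.937067
Stock lattice S(k, i) with i counting down-moves:
  k=0: S(0,0) = 25.1600
  k=1: S(1,0) = 29.5255; S(1,1) = 21.4399
  k=2: S(2,0) = 34.6485; S(2,1) = 25.1600; S(2,2) = 18.2699
Terminal payoffs V(N, i) = max(S_T - K, 0):
  V(2,0) = 8.348535; V(2,1) = 0.000000; V(2,2) = 0.000000
Backward induction: V(k, i) = exp(-r*dt) * [p * V(k+1, i) + (1-p) * V(k+1, i+1)]; then take max(V_cont, immediate exercise) for American.
  V(1,0) = exp(-r*dt) * [p*8.348535 + (1-p)*0.000000] = 5.234184; exercise = 3.225534; V(1,0) = max -> 5.234184
  V(1,1) = exp(-r*dt) * [p*0.000000 + (1-p)*0.000000] = 0.000000; exercise = 0.000000; V(1,1) = max -> 0.000000
  V(0,0) = exp(-r*dt) * [p*5.234184 + (1-p)*0.000000] = 3.281615; exercise = 0.000000; V(0,0) = max -> 3.281615


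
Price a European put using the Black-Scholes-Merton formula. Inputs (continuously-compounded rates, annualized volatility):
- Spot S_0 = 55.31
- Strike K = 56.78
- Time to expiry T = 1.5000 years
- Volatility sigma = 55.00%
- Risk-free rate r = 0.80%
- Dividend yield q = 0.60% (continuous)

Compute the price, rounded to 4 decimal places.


Answer: Price = 15.2789

Derivation:
d1 = (ln(S/K) + (r - q + 0.5*sigma^2) * T) / (sigma * sqrt(T)) = 0.30231836
d2 = d1 - sigma * sqrt(T) = -0.37129132
exp(-rT) = 0.98807171; exp(-qT) = 0.99104038
P = K * exp(-rT) * N(-d2) - S_0 * exp(-qT) * N(-d1)
N(-d1) = 0.38120469; N(-d2) = 0.64478972
P = 56.7800 * 0.98807171 * 0.64478972 - 55.3100 * 0.99104038 * 0.38120469 = 15.2789


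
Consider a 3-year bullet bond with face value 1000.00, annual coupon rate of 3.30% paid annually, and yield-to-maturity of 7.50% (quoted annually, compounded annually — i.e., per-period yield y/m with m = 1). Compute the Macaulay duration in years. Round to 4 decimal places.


Coupon per period c = face * coupon_rate / m = 33.000000
Periods per year m = 1; per-period yield y/m = 0.075000
Number of cashflows N = 3
Cashflows (t years, CF_t, discount factor 1/(1+y/m)^(m*t), PV):
  t = 1.0000: CF_t = 33.000000, DF = 0.930233, PV = 30.697674
  t = 2.0000: CF_t = 33.000000, DF = 0.865333, PV = 28.555976
  t = 3.0000: CF_t = 1033.000000, DF = 0.804961, PV = 831.524268
Price P = sum_t PV_t = 890.777919
Macaulay numerator sum_t t * PV_t:
  t * PV_t at t = 1.0000: 30.697674
  t * PV_t at t = 2.0000: 57.111952
  t * PV_t at t = 3.0000: 2494.572805
Macaulay duration D = (sum_t t * PV_t) / P = 2582.382432 / 890.777919 = 2.899019

Answer: Macaulay duration = 2.8990 years


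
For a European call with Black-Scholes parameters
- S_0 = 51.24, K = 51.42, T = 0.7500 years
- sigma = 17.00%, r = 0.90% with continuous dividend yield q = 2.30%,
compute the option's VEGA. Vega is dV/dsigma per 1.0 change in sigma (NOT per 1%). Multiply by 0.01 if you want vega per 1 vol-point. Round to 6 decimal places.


Answer: Vega = 17.396329

Derivation:
d1 = -0.0215265035; d2 = -0.1687508221
phi(d1) = 0.3988498581; exp(-qT) = 0.9828979294; exp(-rT) = 0.9932727301
Vega = S * exp(-qT) * phi(d1) * sqrt(T) = 51.2400 * 0.9828979294 * 0.3988498581 * 0.8660254038 = 17.396329


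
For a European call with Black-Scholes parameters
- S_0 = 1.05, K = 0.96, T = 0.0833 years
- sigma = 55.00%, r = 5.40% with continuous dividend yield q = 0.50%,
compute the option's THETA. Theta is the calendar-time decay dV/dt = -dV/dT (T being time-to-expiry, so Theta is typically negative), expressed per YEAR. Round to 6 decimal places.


d1 = 0.6696061100; d2 = 0.5108665434
phi(d1) = 0.3188212416; exp(-qT) = 0.9995835867; exp(-rT) = 0.9955119017
Theta = -S*exp(-qT)*phi(d1)*sigma/(2*sqrt(T)) - r*K*exp(-rT)*N(d2) + q*S*exp(-qT)*N(d1)
N(d1) = 0.7484455410; N(d2) = 0.6952777451; sqrt(T) = 0.2886173938
Term 1 = -1.0500 * 0.9995835867 * 0.3188212416 * 0.5500 / (2 * 0.2886173938) = -0.3188349027
Term 2 = -0.0540 * 0.9600 * 0.9955119017 * 0.6952777451 = -0.0358814329
Term 3 = 0.0050 * 1.0500 * 0.9995835867 * 0.7484455410 = 0.0039277029
Theta = -0.3188349027 + (-0.0358814329) + (0.0039277029) = -0.350789

Answer: Theta = -0.350789


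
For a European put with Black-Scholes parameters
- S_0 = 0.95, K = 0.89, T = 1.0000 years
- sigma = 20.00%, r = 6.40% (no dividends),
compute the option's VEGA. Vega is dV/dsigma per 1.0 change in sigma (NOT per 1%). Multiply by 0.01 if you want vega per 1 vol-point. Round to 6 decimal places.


d1 = 0.7462026093; d2 = 0.5462026093
phi(d1) = 0.3019941296; exp(-qT) = 1.0000000000; exp(-rT) = 0.9380049995
Vega = S * exp(-qT) * phi(d1) * sqrt(T) = 0.9500 * 1.0000000000 * 0.3019941296 * 1.0000000000 = 0.286894

Answer: Vega = 0.286894


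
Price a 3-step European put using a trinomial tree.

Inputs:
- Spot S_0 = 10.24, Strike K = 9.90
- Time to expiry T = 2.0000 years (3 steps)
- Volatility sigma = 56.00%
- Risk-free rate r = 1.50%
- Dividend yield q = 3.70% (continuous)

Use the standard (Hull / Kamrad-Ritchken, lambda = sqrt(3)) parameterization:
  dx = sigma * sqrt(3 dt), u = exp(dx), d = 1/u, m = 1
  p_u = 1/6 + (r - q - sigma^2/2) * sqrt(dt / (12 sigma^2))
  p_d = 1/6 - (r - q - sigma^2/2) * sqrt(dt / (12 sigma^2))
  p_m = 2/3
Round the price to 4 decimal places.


Answer: Price = V(0,0) = 2.7379

Derivation:
dt = T/N = 0.666667; dx = sigma*sqrt(3*dt) = 0.791960
u = exp(dx) = 2.207718; d = 1/u = 0.452956
p_u = 0.091410, p_m = 0.666667, p_d = 0.241923
Discount per step: exp(-r*dt) = 0.990050
Stock lattice S(k, j) with j the centered position index:
  k=0: S(0,+0) = 10.2400
  k=1: S(1,-1) = 4.6383; S(1,+0) = 10.2400; S(1,+1) = 22.6070
  k=2: S(2,-2) = 2.1009; S(2,-1) = 4.6383; S(2,+0) = 10.2400; S(2,+1) = 22.6070; S(2,+2) = 49.9100
  k=3: S(3,-3) = 0.9516; S(3,-2) = 2.1009; S(3,-1) = 4.6383; S(3,+0) = 10.2400; S(3,+1) = 22.6070; S(3,+2) = 49.9100; S(3,+3) = 110.1872
Terminal payoffs V(N, j) = max(K - S_T, 0):
  V(3,-3) = 8.948368; V(3,-2) = 7.799065; V(3,-1) = 5.261727; V(3,+0) = 0.000000; V(3,+1) = 0.000000; V(3,+2) = 0.000000; V(3,+3) = 0.000000
Backward induction: V(k, j) = exp(-r*dt) * [p_u * V(k+1, j+1) + p_m * V(k+1, j) + p_d * V(k+1, j-1)]
  V(2,-2) = exp(-r*dt) * [p_u*5.261727 + p_m*7.799065 + p_d*8.948368] = 7.767108
  V(2,-1) = exp(-r*dt) * [p_u*0.000000 + p_m*5.261727 + p_d*7.799065] = 5.340915
  V(2,+0) = exp(-r*dt) * [p_u*0.000000 + p_m*0.000000 + p_d*5.261727] = 1.260267
  V(2,+1) = exp(-r*dt) * [p_u*0.000000 + p_m*0.000000 + p_d*0.000000] = 0.000000
  V(2,+2) = exp(-r*dt) * [p_u*0.000000 + p_m*0.000000 + p_d*0.000000] = 0.000000
  V(1,-1) = exp(-r*dt) * [p_u*1.260267 + p_m*5.340915 + p_d*7.767108] = 5.499582
  V(1,+0) = exp(-r*dt) * [p_u*0.000000 + p_m*1.260267 + p_d*5.340915] = 2.111052
  V(1,+1) = exp(-r*dt) * [p_u*0.000000 + p_m*0.000000 + p_d*1.260267] = 0.301854
  V(0,+0) = exp(-r*dt) * [p_u*0.301854 + p_m*2.111052 + p_d*5.499582] = 2.737919


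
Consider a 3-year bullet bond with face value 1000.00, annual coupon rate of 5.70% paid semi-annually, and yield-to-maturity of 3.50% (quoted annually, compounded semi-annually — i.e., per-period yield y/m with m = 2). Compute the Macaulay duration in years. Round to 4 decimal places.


Coupon per period c = face * coupon_rate / m = 28.500000
Periods per year m = 2; per-period yield y/m = 0.017500
Number of cashflows N = 6
Cashflows (t years, CF_t, discount factor 1/(1+y/m)^(m*t), PV):
  t = 0.5000: CF_t = 28.500000, DF = 0.982801, PV = 28.009828
  t = 1.0000: CF_t = 28.500000, DF = 0.965898, PV = 27.528086
  t = 1.5000: CF_t = 28.500000, DF = 0.949285, PV = 27.054630
  t = 2.0000: CF_t = 28.500000, DF = 0.932959, PV = 26.589317
  t = 2.5000: CF_t = 28.500000, DF = 0.916913, PV = 26.132007
  t = 3.0000: CF_t = 1028.500000, DF = 0.901143, PV = 926.825104
Price P = sum_t PV_t = 1062.138974
Macaulay numerator sum_t t * PV_t:
  t * PV_t at t = 0.5000: 14.004914
  t * PV_t at t = 1.0000: 27.528086
  t * PV_t at t = 1.5000: 40.581946
  t * PV_t at t = 2.0000: 53.178635
  t * PV_t at t = 2.5000: 65.330018
  t * PV_t at t = 3.0000: 2780.475312
Macaulay duration D = (sum_t t * PV_t) / P = 2981.098912 / 1062.138974 = 2.806694

Answer: Macaulay duration = 2.8067 years


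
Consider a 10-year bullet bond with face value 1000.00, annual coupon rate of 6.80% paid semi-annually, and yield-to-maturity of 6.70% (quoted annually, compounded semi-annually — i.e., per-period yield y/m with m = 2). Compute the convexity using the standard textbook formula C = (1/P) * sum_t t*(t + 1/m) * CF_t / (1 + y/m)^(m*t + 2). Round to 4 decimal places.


Answer: Convexity = 65.3539

Derivation:
Coupon per period c = face * coupon_rate / m = 34.000000
Periods per year m = 2; per-period yield y/m = 0.033500
Number of cashflows N = 20
Cashflows (t years, CF_t, discount factor 1/(1+y/m)^(m*t), PV):
  t = 0.5000: CF_t = 34.000000, DF = 0.967586, PV = 32.897920
  t = 1.0000: CF_t = 34.000000, DF = 0.936222, PV = 31.831562
  t = 1.5000: CF_t = 34.000000, DF = 0.905876, PV = 30.799770
  t = 2.0000: CF_t = 34.000000, DF = 0.876512, PV = 29.801422
  t = 2.5000: CF_t = 34.000000, DF = 0.848101, PV = 28.835435
  t = 3.0000: CF_t = 34.000000, DF = 0.820611, PV = 27.900760
  t = 3.5000: CF_t = 34.000000, DF = 0.794011, PV = 26.996381
  t = 4.0000: CF_t = 34.000000, DF = 0.768274, PV = 26.121317
  t = 4.5000: CF_t = 34.000000, DF = 0.743371, PV = 25.274617
  t = 5.0000: CF_t = 34.000000, DF = 0.719275, PV = 24.455363
  t = 5.5000: CF_t = 34.000000, DF = 0.695961, PV = 23.662663
  t = 6.0000: CF_t = 34.000000, DF = 0.673402, PV = 22.895659
  t = 6.5000: CF_t = 34.000000, DF = 0.651574, PV = 22.153516
  t = 7.0000: CF_t = 34.000000, DF = 0.630454, PV = 21.435429
  t = 7.5000: CF_t = 34.000000, DF = 0.610018, PV = 20.740618
  t = 8.0000: CF_t = 34.000000, DF = 0.590245, PV = 20.068329
  t = 8.5000: CF_t = 34.000000, DF = 0.571113, PV = 19.417832
  t = 9.0000: CF_t = 34.000000, DF = 0.552601, PV = 18.788420
  t = 9.5000: CF_t = 34.000000, DF = 0.534689, PV = 18.179410
  t = 10.0000: CF_t = 1034.000000, DF = 0.517357, PV = 534.947201
Price P = sum_t PV_t = 1007.203626
Convexity numerator sum_t t*(t + 1/m) * CF_t / (1+y/m)^(m*t + 2):
  t = 0.5000: term = 15.399885
  t = 1.0000: term = 44.702134
  t = 1.5000: term = 86.506306
  t = 2.0000: term = 139.503799
  t = 2.5000: term = 202.472858
  t = 3.0000: term = 274.273828
  t = 3.5000: term = 353.844642
  t = 4.0000: term = 440.196528
  t = 4.5000: term = 532.409927
  t = 5.0000: term = 629.630619
  t = 5.5000: term = 731.066030
  t = 6.0000: term = 835.981738
  t = 6.5000: term = 943.698140
  t = 7.0000: term = 1053.587295
  t = 7.5000: term = 1165.069924
  t = 8.0000: term = 1277.612559
  t = 8.5000: term = 1390.724847
  t = 9.0000: term = 1503.956976
  t = 9.5000: term = 1616.897249
  t = 10.0000: term = 52587.104241
Convexity = (1/P) * sum = 65824.639526 / 1007.203626 = 65.353855
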